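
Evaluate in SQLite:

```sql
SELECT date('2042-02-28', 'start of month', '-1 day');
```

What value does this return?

`start of month` rewinds 2042-02-28 to 2042-02-01.
Going back 1 day from 2042-02-01 reaches 2042-01-31 (last day of January, 31 days).

2042-01-31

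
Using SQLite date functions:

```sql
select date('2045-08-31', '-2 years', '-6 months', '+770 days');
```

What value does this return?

Adding -2 years to 2045-08-31 gives 2043-08-31.
Adding -6 months to 2043-08-31 targets 2043-02-31. February 2043 has only 28 days, so SQLite normalizes the 3-day overflow forward to 2043-03-03.
Applying '+770 days' to 2043-03-03: counting 770 days forward gives 2045-04-11.

2045-04-11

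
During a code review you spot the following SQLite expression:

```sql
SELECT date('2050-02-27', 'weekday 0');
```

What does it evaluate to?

`weekday 0` advances to the next Sunday; 2050-02-27 is already a Sunday, so it stays at 2050-02-27.

2050-02-27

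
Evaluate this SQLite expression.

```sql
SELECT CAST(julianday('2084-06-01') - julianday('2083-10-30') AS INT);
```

215

1 day remains in October 2083 after the 30th (31 − 30).
Full months from November 2083 through May 2084 contribute their day counts.
Then 1 day into June 2084.
Total: 1 + 30 + 31 + 31 + 29 + 31 + 30 + 31 + 1 = 215.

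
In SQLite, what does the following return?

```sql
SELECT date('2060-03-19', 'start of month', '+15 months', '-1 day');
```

2061-05-31

`start of month` rewinds 2060-03-19 to 2060-03-01.
Adding +15 months to 2060-03-01 gives 2061-06-01.
Going back 1 day from 2061-06-01 reaches 2061-05-31 (last day of May, 31 days).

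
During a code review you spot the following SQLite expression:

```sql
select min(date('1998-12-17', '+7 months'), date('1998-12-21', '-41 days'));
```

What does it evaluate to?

date('1998-12-17', '+7 months') → 1999-07-17.
date('1998-12-21', '-41 days') → 1998-11-10.
Earlier of the two is 1998-11-10.

1998-11-10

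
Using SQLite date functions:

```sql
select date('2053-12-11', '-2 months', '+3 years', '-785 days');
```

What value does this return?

Adding -2 months to 2053-12-11 gives 2053-10-11.
Adding +3 years to 2053-10-11 gives 2056-10-11.
Applying '-785 days' to 2056-10-11: counting 785 days back gives 2054-08-18.

2054-08-18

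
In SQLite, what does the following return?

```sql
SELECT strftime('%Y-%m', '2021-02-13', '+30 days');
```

First apply '+30 days': 2021-02-13 → 2021-03-15.
`%Y-%m` extracts the year-month: 2021-03.

2021-03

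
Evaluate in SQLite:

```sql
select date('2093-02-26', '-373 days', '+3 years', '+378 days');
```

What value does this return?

Applying '-373 days' to 2093-02-26: counting 373 days back gives 2092-02-19.
Adding +3 years to 2092-02-19 gives 2095-02-19.
Applying '+378 days' to 2095-02-19: counting 378 days forward gives 2096-03-03.

2096-03-03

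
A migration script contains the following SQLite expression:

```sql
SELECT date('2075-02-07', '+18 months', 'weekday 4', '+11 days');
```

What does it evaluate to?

2076-08-24

Adding +18 months to 2075-02-07 gives 2076-08-07.
`weekday 4` advances to the next Thursday; 2076-08-07 is a Friday, so it moves forward to 2076-08-13.
Advancing 11 more days within August lands on 2076-08-24.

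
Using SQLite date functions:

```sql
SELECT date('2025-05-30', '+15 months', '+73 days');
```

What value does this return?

Adding +15 months to 2025-05-30 gives 2026-08-30.
Applying '+73 days' to 2026-08-30: counting 73 days forward gives 2026-11-11.

2026-11-11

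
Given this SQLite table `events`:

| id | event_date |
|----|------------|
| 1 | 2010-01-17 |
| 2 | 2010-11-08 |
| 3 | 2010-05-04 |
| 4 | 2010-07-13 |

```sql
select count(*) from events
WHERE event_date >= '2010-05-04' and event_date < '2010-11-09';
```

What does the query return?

3

Rows in [2010-05-04, 2010-11-09): 2010-11-08, 2010-05-04, 2010-07-13 → 3 rows.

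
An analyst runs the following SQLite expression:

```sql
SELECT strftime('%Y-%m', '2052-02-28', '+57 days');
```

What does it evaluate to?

2052-04

First apply '+57 days': 2052-02-28 → 2052-04-25.
`%Y-%m` extracts the year-month: 2052-04.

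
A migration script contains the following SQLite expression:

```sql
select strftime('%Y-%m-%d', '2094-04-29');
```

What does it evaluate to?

`%Y-%m-%d` extracts the ISO date: 2094-04-29.

2094-04-29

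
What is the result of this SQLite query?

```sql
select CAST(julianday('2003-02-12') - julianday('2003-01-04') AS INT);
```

39

27 days remain in January 2003 after the 4th (31 − 4).
Then 12 days into February 2003.
Total: 27 + 12 = 39.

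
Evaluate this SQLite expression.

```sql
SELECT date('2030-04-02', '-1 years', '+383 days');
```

2030-04-20

Adding -1 year to 2030-04-02 gives 2029-04-02.
Applying '+383 days' to 2029-04-02: counting 383 days forward gives 2030-04-20.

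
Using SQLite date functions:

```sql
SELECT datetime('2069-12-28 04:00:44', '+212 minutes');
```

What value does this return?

212 minutes = 3h 32m; +212 minutes from 2069-12-28 04:00:44 is 2069-12-28 07:32:44.

2069-12-28 07:32:44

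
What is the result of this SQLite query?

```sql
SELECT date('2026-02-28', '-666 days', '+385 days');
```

2025-05-23

Applying '-666 days' to 2026-02-28: counting 666 days back gives 2024-05-03.
Applying '+385 days' to 2024-05-03: counting 385 days forward gives 2025-05-23.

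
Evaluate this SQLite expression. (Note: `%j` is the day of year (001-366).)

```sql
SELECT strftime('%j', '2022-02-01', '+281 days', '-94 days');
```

First apply '+281 days', '-94 days': 2022-02-01 → 2022-08-07.
Day-of-year for 2022-08-07: days since 2022-01-01 inclusive = 219, zero-padded to 219.

219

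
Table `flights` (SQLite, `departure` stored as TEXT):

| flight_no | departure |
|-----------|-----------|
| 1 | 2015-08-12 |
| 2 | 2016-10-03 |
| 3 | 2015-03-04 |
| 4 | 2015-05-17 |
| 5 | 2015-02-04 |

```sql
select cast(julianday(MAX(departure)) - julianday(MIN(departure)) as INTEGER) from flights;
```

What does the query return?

MIN = 2015-02-04, MAX = 2016-10-03.
24 days remain in February 2015 after the 4th (28 − 4).
Full months from March 2015 through September 2016 contribute their day counts.
Then 3 days into October 2016.
Total: 24 + 31 + 30 + 31 + 30 + 31 + 31 + 30 + 31 + 30 + 31 + 31 + 29 + 31 + 30 + 31 + 30 + 31 + 31 + 30 + 3 = 607.

607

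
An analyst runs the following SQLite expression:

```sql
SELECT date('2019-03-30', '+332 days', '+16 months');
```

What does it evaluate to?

Applying '+332 days' to 2019-03-30: counting 332 days forward gives 2020-02-25.
Adding +16 months to 2020-02-25 gives 2021-06-25.

2021-06-25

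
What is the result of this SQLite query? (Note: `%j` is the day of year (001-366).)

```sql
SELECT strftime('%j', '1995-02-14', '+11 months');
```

First apply '+11 months': 1995-02-14 → 1996-01-14.
Day-of-year for 1996-01-14: days since 1996-01-01 inclusive = 14, zero-padded to 014.

014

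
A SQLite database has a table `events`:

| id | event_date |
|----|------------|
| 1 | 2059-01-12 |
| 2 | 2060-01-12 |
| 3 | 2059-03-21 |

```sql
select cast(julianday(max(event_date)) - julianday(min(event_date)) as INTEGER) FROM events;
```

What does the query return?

365

MIN = 2059-01-12, MAX = 2060-01-12.
19 days remain in January 2059 after the 12th (31 − 12).
Full months from February 2059 through December 2059 contribute their day counts.
Then 12 days into January 2060.
Total: 19 + 28 + 31 + 30 + 31 + 30 + 31 + 31 + 30 + 31 + 30 + 31 + 12 = 365.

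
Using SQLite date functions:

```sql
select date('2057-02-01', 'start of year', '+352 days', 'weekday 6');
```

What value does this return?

2057-12-22

`start of year` rewinds 2057-02-01 to 2057-01-01.
Applying '+352 days' to 2057-01-01: counting 352 days forward gives 2057-12-19.
`weekday 6` advances to the next Saturday; 2057-12-19 is a Wednesday, so it moves forward to 2057-12-22.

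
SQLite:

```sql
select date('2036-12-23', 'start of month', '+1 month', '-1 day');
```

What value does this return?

`start of month` rewinds 2036-12-23 to 2036-12-01.
Adding +1 month to 2036-12-01 gives 2037-01-01.
Going back 1 day from 2037-01-01 reaches 2036-12-31 (last day of December, 31 days).

2036-12-31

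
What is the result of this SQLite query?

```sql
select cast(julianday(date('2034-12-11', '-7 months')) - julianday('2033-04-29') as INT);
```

377

Adding -7 months to 2034-12-11 gives 2034-05-11.
1 day remains in April 2033 after the 29th (30 − 29).
Full months from May 2033 through April 2034 contribute their day counts.
Then 11 days into May 2034.
Total: 1 + 31 + 30 + 31 + 31 + 30 + 31 + 30 + 31 + 31 + 28 + 31 + 30 + 11 = 377.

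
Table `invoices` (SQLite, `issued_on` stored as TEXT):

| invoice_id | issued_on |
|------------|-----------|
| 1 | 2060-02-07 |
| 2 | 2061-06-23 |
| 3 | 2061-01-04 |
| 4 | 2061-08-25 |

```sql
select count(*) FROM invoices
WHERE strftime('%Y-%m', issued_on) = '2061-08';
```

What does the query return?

1

Rows with year-month 2061-08: 2061-08-25 → 1.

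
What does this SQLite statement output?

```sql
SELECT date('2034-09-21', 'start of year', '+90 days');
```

2034-04-01

`start of year` rewinds 2034-09-21 to 2034-01-01.
Applying '+90 days' to 2034-01-01: counting 90 days forward gives 2034-04-01.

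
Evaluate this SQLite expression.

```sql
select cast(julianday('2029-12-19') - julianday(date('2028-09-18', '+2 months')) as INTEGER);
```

Adding +2 months to 2028-09-18 gives 2028-11-18.
12 days remain in November 2028 after the 18th (30 − 18).
Full months from December 2028 through November 2029 contribute their day counts.
Then 19 days into December 2029.
Total: 12 + 31 + 31 + 28 + 31 + 30 + 31 + 30 + 31 + 31 + 30 + 31 + 30 + 19 = 396.

396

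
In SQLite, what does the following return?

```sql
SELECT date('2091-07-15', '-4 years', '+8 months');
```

2088-03-15

Adding -4 years to 2091-07-15 gives 2087-07-15.
Adding +8 months to 2087-07-15 gives 2088-03-15.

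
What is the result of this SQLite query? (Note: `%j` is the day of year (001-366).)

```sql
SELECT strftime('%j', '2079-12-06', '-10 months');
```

037

First apply '-10 months': 2079-12-06 → 2079-02-06.
Day-of-year for 2079-02-06: days since 2079-01-01 inclusive = 37, zero-padded to 037.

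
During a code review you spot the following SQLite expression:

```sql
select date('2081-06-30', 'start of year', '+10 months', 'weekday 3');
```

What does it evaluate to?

2081-11-05

`start of year` rewinds 2081-06-30 to 2081-01-01.
Adding +10 months to 2081-01-01 gives 2081-11-01.
`weekday 3` advances to the next Wednesday; 2081-11-01 is a Saturday, so it moves forward to 2081-11-05.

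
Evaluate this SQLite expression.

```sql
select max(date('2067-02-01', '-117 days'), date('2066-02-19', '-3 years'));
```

date('2067-02-01', '-117 days') → 2066-10-07.
date('2066-02-19', '-3 years') → 2063-02-19.
Later of the two is 2066-10-07.

2066-10-07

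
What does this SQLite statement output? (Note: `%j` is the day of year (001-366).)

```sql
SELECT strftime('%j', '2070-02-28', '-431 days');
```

359

First apply '-431 days': 2070-02-28 → 2068-12-24.
Day-of-year for 2068-12-24: days since 2068-01-01 inclusive = 359, zero-padded to 359.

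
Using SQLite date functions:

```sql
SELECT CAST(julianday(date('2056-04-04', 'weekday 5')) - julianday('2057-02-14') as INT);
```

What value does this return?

`weekday 5` advances to the next Friday; 2056-04-04 is a Tuesday, so it moves forward to 2056-04-07.
23 days remain in April 2056 after the 7th (30 − 7).
Full months from May 2056 through January 2057 contribute their day counts.
Then 14 days into February 2057.
Total: 23 + 31 + 30 + 31 + 31 + 30 + 31 + 30 + 31 + 31 + 14 = 313.
The subtraction is earlier − later, so the result is −313 → -313.

-313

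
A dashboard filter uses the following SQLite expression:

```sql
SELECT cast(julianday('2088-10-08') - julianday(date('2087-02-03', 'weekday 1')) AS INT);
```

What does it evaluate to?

613

`weekday 1` advances to the next Monday; 2087-02-03 is already a Monday, so it stays at 2087-02-03.
25 days remain in February 2087 after the 3rd (28 − 3).
Full months from March 2087 through September 2088 contribute their day counts.
Then 8 days into October 2088.
Total: 25 + 31 + 30 + 31 + 30 + 31 + 31 + 30 + 31 + 30 + 31 + 31 + 29 + 31 + 30 + 31 + 30 + 31 + 31 + 30 + 8 = 613.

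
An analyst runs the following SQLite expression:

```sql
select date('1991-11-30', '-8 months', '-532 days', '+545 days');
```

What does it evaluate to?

Adding -8 months to 1991-11-30 gives 1991-03-30.
Applying '-532 days' to 1991-03-30: counting 532 days back gives 1989-10-14.
Applying '+545 days' to 1989-10-14: counting 545 days forward gives 1991-04-12.

1991-04-12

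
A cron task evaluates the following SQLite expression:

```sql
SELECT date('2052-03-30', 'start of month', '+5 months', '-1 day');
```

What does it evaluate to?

2052-07-31

`start of month` rewinds 2052-03-30 to 2052-03-01.
Adding +5 months to 2052-03-01 gives 2052-08-01.
Going back 1 day from 2052-08-01 reaches 2052-07-31 (last day of July, 31 days).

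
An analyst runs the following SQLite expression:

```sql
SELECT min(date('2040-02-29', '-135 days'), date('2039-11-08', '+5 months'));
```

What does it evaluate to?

date('2040-02-29', '-135 days') → 2039-10-17.
date('2039-11-08', '+5 months') → 2040-04-08.
Earlier of the two is 2039-10-17.

2039-10-17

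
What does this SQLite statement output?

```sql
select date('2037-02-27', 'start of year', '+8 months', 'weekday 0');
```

`start of year` rewinds 2037-02-27 to 2037-01-01.
Adding +8 months to 2037-01-01 gives 2037-09-01.
`weekday 0` advances to the next Sunday; 2037-09-01 is a Tuesday, so it moves forward to 2037-09-06.

2037-09-06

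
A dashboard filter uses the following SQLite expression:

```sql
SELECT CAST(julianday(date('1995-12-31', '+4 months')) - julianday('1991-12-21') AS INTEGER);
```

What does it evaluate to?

1593

Adding +4 months to 1995-12-31 targets 1996-04-31. April 1996 has only 30 days, so SQLite normalizes the 1-day overflow forward to 1996-05-01.
10 days remain in December 1991 after the 21st (31 − 21).
Full months from January 1992 through April 1996 contribute their day counts.
Then 1 day into May 1996.
Total: 10 + 31 + 29 + 31 + 30 + 31 + 30 + 31 + 31 + 30 + 31 + 30 + 31 + 31 + 28 + 31 + 30 + 31 + 30 + 31 + 31 + 30 + 31 + 30 + 31 + 31 + 28 + 31 + 30 + 31 + 30 + 31 + 31 + 30 + 31 + 30 + 31 + 31 + 28 + 31 + 30 + 31 + 30 + 31 + 31 + 30 + 31 + 30 + 31 + 31 + 29 + 31 + 30 + 1 = 1593.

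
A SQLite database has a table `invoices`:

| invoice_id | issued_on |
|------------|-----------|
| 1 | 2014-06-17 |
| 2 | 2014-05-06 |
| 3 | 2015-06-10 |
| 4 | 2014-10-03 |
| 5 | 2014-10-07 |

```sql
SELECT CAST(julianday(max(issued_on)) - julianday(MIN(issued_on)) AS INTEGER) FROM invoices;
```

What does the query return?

MIN = 2014-05-06, MAX = 2015-06-10.
25 days remain in May 2014 after the 6th (31 − 6).
Full months from June 2014 through May 2015 contribute their day counts.
Then 10 days into June 2015.
Total: 25 + 30 + 31 + 31 + 30 + 31 + 30 + 31 + 31 + 28 + 31 + 30 + 31 + 10 = 400.

400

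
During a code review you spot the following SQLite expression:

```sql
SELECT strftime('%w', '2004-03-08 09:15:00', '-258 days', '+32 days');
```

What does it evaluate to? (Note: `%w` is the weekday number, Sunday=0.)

6

First apply '-258 days', '+32 days': 2004-03-08 09:15:00 → 2003-07-26 09:15:00.
2003-07-26 is a Saturday; with Sunday=0 that is 6.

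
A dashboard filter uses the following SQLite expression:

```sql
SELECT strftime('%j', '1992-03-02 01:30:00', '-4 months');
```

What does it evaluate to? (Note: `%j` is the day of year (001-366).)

First apply '-4 months': 1992-03-02 01:30:00 → 1991-11-02 01:30:00.
Day-of-year for 1991-11-02: days since 1991-01-01 inclusive = 306, zero-padded to 306.

306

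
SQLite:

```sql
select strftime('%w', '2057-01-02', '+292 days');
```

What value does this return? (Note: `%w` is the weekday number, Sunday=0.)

0

First apply '+292 days': 2057-01-02 → 2057-10-21.
2057-10-21 is a Sunday; with Sunday=0 that is 0.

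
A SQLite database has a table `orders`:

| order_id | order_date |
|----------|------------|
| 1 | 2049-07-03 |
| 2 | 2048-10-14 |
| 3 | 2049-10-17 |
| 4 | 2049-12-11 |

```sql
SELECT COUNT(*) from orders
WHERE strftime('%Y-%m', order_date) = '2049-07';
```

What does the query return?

1

Rows with year-month 2049-07: 2049-07-03 → 1.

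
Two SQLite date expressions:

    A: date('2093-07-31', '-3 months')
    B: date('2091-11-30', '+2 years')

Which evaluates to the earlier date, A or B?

A

A = 2093-05-01.
B = 2093-11-30.
A is earlier.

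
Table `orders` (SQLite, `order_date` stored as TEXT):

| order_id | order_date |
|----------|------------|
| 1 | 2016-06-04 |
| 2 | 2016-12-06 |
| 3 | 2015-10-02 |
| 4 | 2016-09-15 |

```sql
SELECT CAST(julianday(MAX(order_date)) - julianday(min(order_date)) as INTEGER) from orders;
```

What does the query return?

431

MIN = 2015-10-02, MAX = 2016-12-06.
29 days remain in October 2015 after the 2nd (31 − 2).
Full months from November 2015 through November 2016 contribute their day counts.
Then 6 days into December 2016.
Total: 29 + 30 + 31 + 31 + 29 + 31 + 30 + 31 + 30 + 31 + 31 + 30 + 31 + 30 + 6 = 431.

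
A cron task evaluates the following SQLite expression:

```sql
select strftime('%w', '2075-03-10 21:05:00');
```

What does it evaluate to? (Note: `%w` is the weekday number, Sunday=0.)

0

2075-03-10 is a Sunday; with Sunday=0 that is 0.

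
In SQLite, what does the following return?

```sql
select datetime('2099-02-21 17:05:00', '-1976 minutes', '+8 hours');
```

1976 minutes = 32h 56m; -1976 minutes from 2099-02-21 17:05:00 is 2099-02-20 08:09:00 (crosses midnight).
+8 hours from 2099-02-20 08:09:00 is 2099-02-20 16:09:00.

2099-02-20 16:09:00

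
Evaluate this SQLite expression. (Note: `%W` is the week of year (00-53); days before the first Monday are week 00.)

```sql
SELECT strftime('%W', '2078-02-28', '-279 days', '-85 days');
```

First apply '-279 days', '-85 days': 2078-02-28 → 2077-03-01.
2077-03-01 is a Monday. SQLite's %W counts Mondays since the year started; the result is 09.

09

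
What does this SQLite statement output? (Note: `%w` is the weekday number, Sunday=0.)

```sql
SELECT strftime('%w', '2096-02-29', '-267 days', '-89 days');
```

4

First apply '-267 days', '-89 days': 2096-02-29 → 2095-03-10.
2095-03-10 is a Thursday; with Sunday=0 that is 4.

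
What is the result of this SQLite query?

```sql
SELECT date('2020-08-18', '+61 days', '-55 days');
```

2020-08-24

Applying '+61 days' to 2020-08-18: counting 61 days forward gives 2020-10-18.
Applying '-55 days' to 2020-10-18: counting 55 days back gives 2020-08-24.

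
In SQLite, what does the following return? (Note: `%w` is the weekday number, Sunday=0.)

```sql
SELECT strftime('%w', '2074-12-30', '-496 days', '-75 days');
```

First apply '-496 days', '-75 days': 2074-12-30 → 2073-06-07.
2073-06-07 is a Wednesday; with Sunday=0 that is 3.

3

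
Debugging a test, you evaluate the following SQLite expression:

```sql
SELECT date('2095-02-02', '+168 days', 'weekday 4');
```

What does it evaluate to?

Applying '+168 days' to 2095-02-02: counting 168 days forward gives 2095-07-20.
`weekday 4` advances to the next Thursday; 2095-07-20 is a Wednesday, so it moves forward to 2095-07-21.

2095-07-21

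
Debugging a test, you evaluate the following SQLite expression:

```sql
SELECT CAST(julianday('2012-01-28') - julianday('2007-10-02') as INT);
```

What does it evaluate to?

1579

29 days remain in October 2007 after the 2nd (31 − 2).
Full months from November 2007 through December 2011 contribute their day counts.
Then 28 days into January 2012.
Total: 29 + 30 + 31 + 31 + 29 + 31 + 30 + 31 + 30 + 31 + 31 + 30 + 31 + 30 + 31 + 31 + 28 + 31 + 30 + 31 + 30 + 31 + 31 + 30 + 31 + 30 + 31 + 31 + 28 + 31 + 30 + 31 + 30 + 31 + 31 + 30 + 31 + 30 + 31 + 31 + 28 + 31 + 30 + 31 + 30 + 31 + 31 + 30 + 31 + 30 + 31 + 28 = 1579.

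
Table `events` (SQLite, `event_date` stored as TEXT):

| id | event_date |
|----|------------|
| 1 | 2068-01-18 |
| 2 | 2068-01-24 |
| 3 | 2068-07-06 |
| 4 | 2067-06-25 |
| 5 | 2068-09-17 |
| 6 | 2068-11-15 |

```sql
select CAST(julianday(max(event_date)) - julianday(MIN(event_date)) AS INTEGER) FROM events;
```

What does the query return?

509

MIN = 2067-06-25, MAX = 2068-11-15.
5 days remain in June 2067 after the 25th (30 − 25).
Full months from July 2067 through October 2068 contribute their day counts.
Then 15 days into November 2068.
Total: 5 + 31 + 31 + 30 + 31 + 30 + 31 + 31 + 29 + 31 + 30 + 31 + 30 + 31 + 31 + 30 + 31 + 15 = 509.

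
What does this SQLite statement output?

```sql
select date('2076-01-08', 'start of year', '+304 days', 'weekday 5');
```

2076-11-06

`start of year` rewinds 2076-01-08 to 2076-01-01.
Applying '+304 days' to 2076-01-01: counting 304 days forward gives 2076-10-31.
`weekday 5` advances to the next Friday; 2076-10-31 is a Saturday, so it moves forward to 2076-11-06.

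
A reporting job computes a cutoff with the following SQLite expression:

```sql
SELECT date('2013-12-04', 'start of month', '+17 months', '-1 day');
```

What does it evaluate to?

2015-04-30

`start of month` rewinds 2013-12-04 to 2013-12-01.
Adding +17 months to 2013-12-01 gives 2015-05-01.
Going back 1 day from 2015-05-01 reaches 2015-04-30 (last day of April, 30 days).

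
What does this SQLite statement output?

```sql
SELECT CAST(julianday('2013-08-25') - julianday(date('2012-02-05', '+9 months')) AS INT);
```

293

Adding +9 months to 2012-02-05 gives 2012-11-05.
25 days remain in November 2012 after the 5th (30 − 5).
Full months from December 2012 through July 2013 contribute their day counts.
Then 25 days into August 2013.
Total: 25 + 31 + 31 + 28 + 31 + 30 + 31 + 30 + 31 + 25 = 293.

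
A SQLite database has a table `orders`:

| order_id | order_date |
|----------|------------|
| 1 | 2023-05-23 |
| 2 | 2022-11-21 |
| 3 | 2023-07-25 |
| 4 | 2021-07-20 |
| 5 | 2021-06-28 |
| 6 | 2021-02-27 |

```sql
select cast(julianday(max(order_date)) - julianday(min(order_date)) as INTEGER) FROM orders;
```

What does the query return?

MIN = 2021-02-27, MAX = 2023-07-25.
1 day remains in February 2021 after the 27th (28 − 27).
Full months from March 2021 through June 2023 contribute their day counts.
Then 25 days into July 2023.
Total: 1 + 31 + 30 + 31 + 30 + 31 + 31 + 30 + 31 + 30 + 31 + 31 + 28 + 31 + 30 + 31 + 30 + 31 + 31 + 30 + 31 + 30 + 31 + 31 + 28 + 31 + 30 + 31 + 30 + 25 = 878.

878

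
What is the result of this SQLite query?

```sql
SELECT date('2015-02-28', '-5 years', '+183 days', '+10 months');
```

Adding -5 years to 2015-02-28 gives 2010-02-28.
Applying '+183 days' to 2010-02-28: counting 183 days forward gives 2010-08-30.
Adding +10 months to 2010-08-30 gives 2011-06-30.

2011-06-30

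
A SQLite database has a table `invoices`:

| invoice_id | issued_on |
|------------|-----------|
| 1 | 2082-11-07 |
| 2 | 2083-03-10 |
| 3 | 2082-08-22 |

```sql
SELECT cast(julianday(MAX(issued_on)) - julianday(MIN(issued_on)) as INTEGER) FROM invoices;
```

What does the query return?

MIN = 2082-08-22, MAX = 2083-03-10.
9 days remain in August 2082 after the 22nd (31 − 22).
Full months from September 2082 through February 2083 contribute their day counts.
Then 10 days into March 2083.
Total: 9 + 30 + 31 + 30 + 31 + 31 + 28 + 10 = 200.

200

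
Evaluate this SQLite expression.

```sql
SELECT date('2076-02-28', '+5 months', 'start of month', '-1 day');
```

2076-06-30

Adding +5 months to 2076-02-28 gives 2076-07-28.
`start of month` rewinds 2076-07-28 to 2076-07-01.
Going back 1 day from 2076-07-01 reaches 2076-06-30 (last day of June, 30 days).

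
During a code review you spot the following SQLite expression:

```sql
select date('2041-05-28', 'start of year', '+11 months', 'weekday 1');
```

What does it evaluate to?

2041-12-02

`start of year` rewinds 2041-05-28 to 2041-01-01.
Adding +11 months to 2041-01-01 gives 2041-12-01.
`weekday 1` advances to the next Monday; 2041-12-01 is a Sunday, so it moves forward to 2041-12-02.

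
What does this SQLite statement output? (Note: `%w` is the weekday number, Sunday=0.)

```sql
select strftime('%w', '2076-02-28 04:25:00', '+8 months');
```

3

First apply '+8 months': 2076-02-28 04:25:00 → 2076-10-28 04:25:00.
2076-10-28 is a Wednesday; with Sunday=0 that is 3.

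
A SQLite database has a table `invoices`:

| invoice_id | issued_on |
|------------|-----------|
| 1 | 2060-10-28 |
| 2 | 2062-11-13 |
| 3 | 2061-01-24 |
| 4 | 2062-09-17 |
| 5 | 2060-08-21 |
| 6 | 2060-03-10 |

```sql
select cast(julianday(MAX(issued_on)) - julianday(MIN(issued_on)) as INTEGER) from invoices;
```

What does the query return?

978

MIN = 2060-03-10, MAX = 2062-11-13.
21 days remain in March 2060 after the 10th (31 − 10).
Full months from April 2060 through October 2062 contribute their day counts.
Then 13 days into November 2062.
Total: 21 + 30 + 31 + 30 + 31 + 31 + 30 + 31 + 30 + 31 + 31 + 28 + 31 + 30 + 31 + 30 + 31 + 31 + 30 + 31 + 30 + 31 + 31 + 28 + 31 + 30 + 31 + 30 + 31 + 31 + 30 + 31 + 13 = 978.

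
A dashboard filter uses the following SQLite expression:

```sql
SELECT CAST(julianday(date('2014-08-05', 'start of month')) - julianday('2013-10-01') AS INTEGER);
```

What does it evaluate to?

`start of month` rewinds 2014-08-05 to 2014-08-01.
30 days remain in October 2013 after the 1st (31 − 1).
Full months from November 2013 through July 2014 contribute their day counts.
Then 1 day into August 2014.
Total: 30 + 30 + 31 + 31 + 28 + 31 + 30 + 31 + 30 + 31 + 1 = 304.

304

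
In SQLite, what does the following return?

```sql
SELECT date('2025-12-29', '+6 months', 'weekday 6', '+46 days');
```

2026-08-19

Adding +6 months to 2025-12-29 gives 2026-06-29.
`weekday 6` advances to the next Saturday; 2026-06-29 is a Monday, so it moves forward to 2026-07-04.
Applying '+46 days' to 2026-07-04: counting 46 days forward gives 2026-08-19.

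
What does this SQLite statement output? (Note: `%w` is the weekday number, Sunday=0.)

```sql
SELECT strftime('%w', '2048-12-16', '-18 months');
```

0

First apply '-18 months': 2048-12-16 → 2047-06-16.
2047-06-16 is a Sunday; with Sunday=0 that is 0.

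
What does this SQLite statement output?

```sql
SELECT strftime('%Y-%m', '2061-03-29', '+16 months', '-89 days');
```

First apply '+16 months', '-89 days': 2061-03-29 → 2062-05-01.
`%Y-%m` extracts the year-month: 2062-05.

2062-05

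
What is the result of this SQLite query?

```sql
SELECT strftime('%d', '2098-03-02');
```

02

`%d` extracts the 2-digit day of month: 02.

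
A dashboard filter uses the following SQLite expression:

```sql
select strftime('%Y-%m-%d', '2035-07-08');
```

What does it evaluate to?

2035-07-08

`%Y-%m-%d` extracts the ISO date: 2035-07-08.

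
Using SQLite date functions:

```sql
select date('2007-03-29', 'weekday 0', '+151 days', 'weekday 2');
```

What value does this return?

2007-09-04

`weekday 0` advances to the next Sunday; 2007-03-29 is a Thursday, so it moves forward to 2007-04-01.
Applying '+151 days' to 2007-04-01: counting 151 days forward gives 2007-08-30.
`weekday 2` advances to the next Tuesday; 2007-08-30 is a Thursday, so it moves forward to 2007-09-04.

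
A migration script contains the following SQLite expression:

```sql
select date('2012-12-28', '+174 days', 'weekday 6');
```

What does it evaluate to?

2013-06-22

Applying '+174 days' to 2012-12-28: counting 174 days forward gives 2013-06-20.
`weekday 6` advances to the next Saturday; 2013-06-20 is a Thursday, so it moves forward to 2013-06-22.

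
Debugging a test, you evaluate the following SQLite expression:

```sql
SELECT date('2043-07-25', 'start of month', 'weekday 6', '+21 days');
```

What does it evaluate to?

`start of month` rewinds 2043-07-25 to 2043-07-01.
`weekday 6` advances to the next Saturday; 2043-07-01 is a Wednesday, so it moves forward to 2043-07-04.
Advancing 21 more days within July lands on 2043-07-25.

2043-07-25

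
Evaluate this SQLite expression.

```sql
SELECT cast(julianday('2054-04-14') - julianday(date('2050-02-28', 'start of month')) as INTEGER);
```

1533

`start of month` rewinds 2050-02-28 to 2050-02-01.
27 days remain in February 2050 after the 1st (28 − 1).
Full months from March 2050 through March 2054 contribute their day counts.
Then 14 days into April 2054.
Total: 27 + 31 + 30 + 31 + 30 + 31 + 31 + 30 + 31 + 30 + 31 + 31 + 28 + 31 + 30 + 31 + 30 + 31 + 31 + 30 + 31 + 30 + 31 + 31 + 29 + 31 + 30 + 31 + 30 + 31 + 31 + 30 + 31 + 30 + 31 + 31 + 28 + 31 + 30 + 31 + 30 + 31 + 31 + 30 + 31 + 30 + 31 + 31 + 28 + 31 + 14 = 1533.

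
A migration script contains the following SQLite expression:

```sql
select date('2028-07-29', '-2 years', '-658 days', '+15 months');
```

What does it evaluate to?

Adding -2 years to 2028-07-29 gives 2026-07-29.
Applying '-658 days' to 2026-07-29: counting 658 days back gives 2024-10-09.
Adding +15 months to 2024-10-09 gives 2026-01-09.

2026-01-09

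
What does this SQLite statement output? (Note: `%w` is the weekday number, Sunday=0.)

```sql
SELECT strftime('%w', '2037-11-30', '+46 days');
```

First apply '+46 days': 2037-11-30 → 2038-01-15.
2038-01-15 is a Friday; with Sunday=0 that is 5.

5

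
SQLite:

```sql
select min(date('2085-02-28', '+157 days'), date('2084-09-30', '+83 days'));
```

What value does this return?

date('2085-02-28', '+157 days') → 2085-08-04.
date('2084-09-30', '+83 days') → 2084-12-22.
Earlier of the two is 2084-12-22.

2084-12-22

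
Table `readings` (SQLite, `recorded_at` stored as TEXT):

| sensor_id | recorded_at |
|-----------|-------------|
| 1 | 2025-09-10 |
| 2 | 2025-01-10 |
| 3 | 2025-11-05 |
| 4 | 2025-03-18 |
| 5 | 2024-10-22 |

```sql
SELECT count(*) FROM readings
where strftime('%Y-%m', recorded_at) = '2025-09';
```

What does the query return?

Rows with year-month 2025-09: 2025-09-10 → 1.

1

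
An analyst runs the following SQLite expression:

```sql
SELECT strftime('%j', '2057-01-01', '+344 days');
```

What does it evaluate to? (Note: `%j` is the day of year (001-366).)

345

First apply '+344 days': 2057-01-01 → 2057-12-11.
Day-of-year for 2057-12-11: days since 2057-01-01 inclusive = 345, zero-padded to 345.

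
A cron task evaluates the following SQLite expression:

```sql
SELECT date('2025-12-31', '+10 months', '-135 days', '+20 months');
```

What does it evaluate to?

2028-02-18

Adding +10 months to 2025-12-31 gives 2026-10-31.
Applying '-135 days' to 2026-10-31: counting 135 days back gives 2026-06-18.
Adding +20 months to 2026-06-18 gives 2028-02-18.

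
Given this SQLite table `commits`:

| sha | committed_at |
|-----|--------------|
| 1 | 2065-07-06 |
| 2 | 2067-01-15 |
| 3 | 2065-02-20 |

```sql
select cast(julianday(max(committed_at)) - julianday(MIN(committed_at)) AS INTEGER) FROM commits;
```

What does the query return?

694

MIN = 2065-02-20, MAX = 2067-01-15.
8 days remain in February 2065 after the 20th (28 − 20).
Full months from March 2065 through December 2066 contribute their day counts.
Then 15 days into January 2067.
Total: 8 + 31 + 30 + 31 + 30 + 31 + 31 + 30 + 31 + 30 + 31 + 31 + 28 + 31 + 30 + 31 + 30 + 31 + 31 + 30 + 31 + 30 + 31 + 15 = 694.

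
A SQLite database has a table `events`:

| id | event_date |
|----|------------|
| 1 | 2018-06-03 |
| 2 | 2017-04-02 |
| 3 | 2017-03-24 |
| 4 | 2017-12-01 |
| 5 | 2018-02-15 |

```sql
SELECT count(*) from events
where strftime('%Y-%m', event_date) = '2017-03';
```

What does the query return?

Rows with year-month 2017-03: 2017-03-24 → 1.

1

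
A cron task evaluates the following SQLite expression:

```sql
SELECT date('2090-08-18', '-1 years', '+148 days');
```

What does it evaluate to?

2090-01-13

Adding -1 year to 2090-08-18 gives 2089-08-18.
Applying '+148 days' to 2089-08-18: counting 148 days forward gives 2090-01-13.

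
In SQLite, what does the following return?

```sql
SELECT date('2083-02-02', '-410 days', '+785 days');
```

Applying '-410 days' to 2083-02-02: counting 410 days back gives 2081-12-19.
Applying '+785 days' to 2081-12-19: counting 785 days forward gives 2084-02-12.

2084-02-12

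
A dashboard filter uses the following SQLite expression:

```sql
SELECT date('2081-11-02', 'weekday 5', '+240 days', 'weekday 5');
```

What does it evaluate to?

`weekday 5` advances to the next Friday; 2081-11-02 is a Sunday, so it moves forward to 2081-11-07.
Applying '+240 days' to 2081-11-07: counting 240 days forward gives 2082-07-05.
`weekday 5` advances to the next Friday; 2082-07-05 is a Sunday, so it moves forward to 2082-07-10.

2082-07-10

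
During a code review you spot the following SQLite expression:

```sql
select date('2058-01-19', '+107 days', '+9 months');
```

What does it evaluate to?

Applying '+107 days' to 2058-01-19: counting 107 days forward gives 2058-05-06.
Adding +9 months to 2058-05-06 gives 2059-02-06.

2059-02-06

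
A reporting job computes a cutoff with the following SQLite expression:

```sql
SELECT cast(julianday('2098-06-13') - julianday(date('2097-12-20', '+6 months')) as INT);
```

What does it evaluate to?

-7

Adding +6 months to 2097-12-20 gives 2098-06-20.
Both dates are in June 2098: 20 − 13 = 7.
The subtraction is earlier − later, so the result is −7 → -7.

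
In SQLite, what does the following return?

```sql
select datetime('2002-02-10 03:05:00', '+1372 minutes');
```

1372 minutes = 22h 52m; +1372 minutes from 2002-02-10 03:05:00 is 2002-02-11 01:57:00 (crosses midnight).

2002-02-11 01:57:00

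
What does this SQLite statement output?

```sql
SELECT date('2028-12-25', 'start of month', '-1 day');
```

`start of month` rewinds 2028-12-25 to 2028-12-01.
Going back 1 day from 2028-12-01 reaches 2028-11-30 (last day of November, 30 days).

2028-11-30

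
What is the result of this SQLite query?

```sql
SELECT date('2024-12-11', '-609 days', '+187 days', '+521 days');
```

Applying '-609 days' to 2024-12-11: counting 609 days back gives 2023-04-12.
Applying '+187 days' to 2023-04-12: counting 187 days forward gives 2023-10-16.
Applying '+521 days' to 2023-10-16: counting 521 days forward gives 2025-03-20.

2025-03-20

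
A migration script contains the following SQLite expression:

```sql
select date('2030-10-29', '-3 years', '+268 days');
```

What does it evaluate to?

2028-07-23

Adding -3 years to 2030-10-29 gives 2027-10-29.
Applying '+268 days' to 2027-10-29: counting 268 days forward gives 2028-07-23.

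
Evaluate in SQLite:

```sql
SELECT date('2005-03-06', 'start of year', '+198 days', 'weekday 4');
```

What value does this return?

2005-07-21

`start of year` rewinds 2005-03-06 to 2005-01-01.
Applying '+198 days' to 2005-01-01: counting 198 days forward gives 2005-07-18.
`weekday 4` advances to the next Thursday; 2005-07-18 is a Monday, so it moves forward to 2005-07-21.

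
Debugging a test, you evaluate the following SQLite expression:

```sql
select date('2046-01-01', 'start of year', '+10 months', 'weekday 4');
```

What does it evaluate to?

2046-11-01

`start of year` rewinds 2046-01-01 to 2046-01-01.
Adding +10 months to 2046-01-01 gives 2046-11-01.
`weekday 4` advances to the next Thursday; 2046-11-01 is already a Thursday, so it stays at 2046-11-01.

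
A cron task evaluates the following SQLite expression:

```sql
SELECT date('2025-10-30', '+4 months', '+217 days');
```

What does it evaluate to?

Adding +4 months to 2025-10-30 targets 2026-02-30. February 2026 has only 28 days, so SQLite normalizes the 2-day overflow forward to 2026-03-02.
Applying '+217 days' to 2026-03-02: counting 217 days forward gives 2026-10-05.

2026-10-05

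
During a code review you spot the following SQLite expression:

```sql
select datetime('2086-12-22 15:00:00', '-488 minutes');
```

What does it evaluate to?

2086-12-22 06:52:00

488 minutes = 8h 8m; -488 minutes from 2086-12-22 15:00:00 is 2086-12-22 06:52:00.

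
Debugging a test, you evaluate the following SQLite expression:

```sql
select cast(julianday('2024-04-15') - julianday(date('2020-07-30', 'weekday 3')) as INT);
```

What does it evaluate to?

`weekday 3` advances to the next Wednesday; 2020-07-30 is a Thursday, so it moves forward to 2020-08-05.
26 days remain in August 2020 after the 5th (31 − 5).
Full months from September 2020 through March 2024 contribute their day counts.
Then 15 days into April 2024.
Total: 26 + 30 + 31 + 30 + 31 + 31 + 28 + 31 + 30 + 31 + 30 + 31 + 31 + 30 + 31 + 30 + 31 + 31 + 28 + 31 + 30 + 31 + 30 + 31 + 31 + 30 + 31 + 30 + 31 + 31 + 28 + 31 + 30 + 31 + 30 + 31 + 31 + 30 + 31 + 30 + 31 + 31 + 29 + 31 + 15 = 1349.

1349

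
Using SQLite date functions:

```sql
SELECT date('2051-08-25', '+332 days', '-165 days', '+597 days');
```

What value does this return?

2053-09-27

Applying '+332 days' to 2051-08-25: counting 332 days forward gives 2052-07-22.
Applying '-165 days' to 2052-07-22: counting 165 days back gives 2052-02-08.
Applying '+597 days' to 2052-02-08: counting 597 days forward gives 2053-09-27.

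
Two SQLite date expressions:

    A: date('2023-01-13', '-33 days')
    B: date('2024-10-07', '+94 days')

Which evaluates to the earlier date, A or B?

A

A = 2022-12-11.
B = 2025-01-09.
A is earlier.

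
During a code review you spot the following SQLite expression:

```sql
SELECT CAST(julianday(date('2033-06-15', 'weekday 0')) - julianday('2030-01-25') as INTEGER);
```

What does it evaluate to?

1241

`weekday 0` advances to the next Sunday; 2033-06-15 is a Wednesday, so it moves forward to 2033-06-19.
6 days remain in January 2030 after the 25th (31 − 25).
Full months from February 2030 through May 2033 contribute their day counts.
Then 19 days into June 2033.
Total: 6 + 28 + 31 + 30 + 31 + 30 + 31 + 31 + 30 + 31 + 30 + 31 + 31 + 28 + 31 + 30 + 31 + 30 + 31 + 31 + 30 + 31 + 30 + 31 + 31 + 29 + 31 + 30 + 31 + 30 + 31 + 31 + 30 + 31 + 30 + 31 + 31 + 28 + 31 + 30 + 31 + 19 = 1241.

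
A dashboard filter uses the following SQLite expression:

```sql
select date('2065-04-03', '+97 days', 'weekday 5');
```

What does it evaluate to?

Applying '+97 days' to 2065-04-03: counting 97 days forward gives 2065-07-09.
`weekday 5` advances to the next Friday; 2065-07-09 is a Thursday, so it moves forward to 2065-07-10.

2065-07-10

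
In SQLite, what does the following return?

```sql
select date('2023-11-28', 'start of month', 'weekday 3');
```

`start of month` rewinds 2023-11-28 to 2023-11-01.
`weekday 3` advances to the next Wednesday; 2023-11-01 is already a Wednesday, so it stays at 2023-11-01.

2023-11-01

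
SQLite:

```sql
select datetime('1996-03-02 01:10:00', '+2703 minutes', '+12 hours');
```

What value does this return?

1996-03-04 10:13:00

2703 minutes = 45h 3m; +2703 minutes from 1996-03-02 01:10:00 is 1996-03-03 22:13:00 (crosses midnight).
+12 hours from 1996-03-03 22:13:00 is 1996-03-04 10:13:00 (crosses midnight).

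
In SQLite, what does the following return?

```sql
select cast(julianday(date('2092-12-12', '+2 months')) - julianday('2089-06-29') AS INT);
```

1324

Adding +2 months to 2092-12-12 gives 2093-02-12.
1 day remains in June 2089 after the 29th (30 − 29).
Full months from July 2089 through January 2093 contribute their day counts.
Then 12 days into February 2093.
Total: 1 + 31 + 31 + 30 + 31 + 30 + 31 + 31 + 28 + 31 + 30 + 31 + 30 + 31 + 31 + 30 + 31 + 30 + 31 + 31 + 28 + 31 + 30 + 31 + 30 + 31 + 31 + 30 + 31 + 30 + 31 + 31 + 29 + 31 + 30 + 31 + 30 + 31 + 31 + 30 + 31 + 30 + 31 + 31 + 12 = 1324.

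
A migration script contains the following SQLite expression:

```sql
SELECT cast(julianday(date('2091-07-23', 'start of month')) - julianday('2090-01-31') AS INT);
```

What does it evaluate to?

516

`start of month` rewinds 2091-07-23 to 2091-07-01.
0 days remain in January 2090 after the 31st (31 − 31).
Full months from February 2090 through June 2091 contribute their day counts.
Then 1 day into July 2091.
Total: 0 + 28 + 31 + 30 + 31 + 30 + 31 + 31 + 30 + 31 + 30 + 31 + 31 + 28 + 31 + 30 + 31 + 30 + 1 = 516.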